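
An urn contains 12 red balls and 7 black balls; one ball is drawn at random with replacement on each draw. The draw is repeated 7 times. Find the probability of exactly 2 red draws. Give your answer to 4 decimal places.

0.0569

X ~ Binomial(n=7, p=0.631579).
P(X=2) = C(7,2) · p^2 · (1−p)^5
= 21 · 0.39889 · 0.0067877 = 0.056859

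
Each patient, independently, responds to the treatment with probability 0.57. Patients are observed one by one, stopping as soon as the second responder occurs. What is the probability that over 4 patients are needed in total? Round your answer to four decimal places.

0.2155

Needing more than 4 patients ⇔ fewer than 2 successes in the first 4. With X ~ Binomial(4, 0.57), P(Y > 4) = P(X ≤ 1).
  k=0: C(4,0)·0.57^0·0.43^4 = 0.034188
  k=1: C(4,1)·0.57^1·0.43^3 = 0.181276
P(X ≤ 1) = 0.215464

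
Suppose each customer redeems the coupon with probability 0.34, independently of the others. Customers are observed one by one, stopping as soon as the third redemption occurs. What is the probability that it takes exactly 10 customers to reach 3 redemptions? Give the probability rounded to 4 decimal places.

Y = trial on which the third success occurs; negative binomial, r=3, p=0.34.
P(Y=10) = C(9,2) · p^3 · (1−p)^7
= 36 · 0.039304 · 0.054552 = 0.077187

0.0772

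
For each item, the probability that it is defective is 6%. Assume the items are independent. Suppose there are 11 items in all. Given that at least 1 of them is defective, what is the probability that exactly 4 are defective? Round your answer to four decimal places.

X ~ Binomial(11, 0.06). Want P(X=4 | X≥1) = P(X=4) / P(X≥1).
P(X=4) = C(11,4)·0.06^4·0.94^7 = 0.002773
P(X≥1) = 1 − 0.506298 = 0.493702
Ratio = 0.002773 / 0.493702 = 0.005618

0.0056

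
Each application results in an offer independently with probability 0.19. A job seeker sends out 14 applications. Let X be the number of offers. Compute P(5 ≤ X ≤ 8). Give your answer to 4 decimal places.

0.1090

X ~ Binomial(14, 0.19); P(5 ≤ X ≤ 8) = Σ C(14,k) p^k (1−p)^(14−k) over k:
  k=5: C(14,5)·0.19^5·0.81^9 = 0.074404
  k=6: C(14,6)·0.19^6·0.81^8 = 0.026179
  k=7: C(14,7)·0.19^7·0.81^7 = 0.007018
  k=8: C(14,8)·0.19^8·0.81^6 = 0.001440
Total = 0.109042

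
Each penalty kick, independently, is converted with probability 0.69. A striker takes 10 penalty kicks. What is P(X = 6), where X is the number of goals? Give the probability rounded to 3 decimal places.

0.209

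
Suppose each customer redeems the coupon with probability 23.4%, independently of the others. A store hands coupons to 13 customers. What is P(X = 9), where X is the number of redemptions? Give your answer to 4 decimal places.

0.0005

X ~ Binomial(n=13, p=0.234).
P(X=9) = C(13,9) · p^9 · (1−p)^4
= 715 · 2.1035e-06 · 0.34428 = 0.000518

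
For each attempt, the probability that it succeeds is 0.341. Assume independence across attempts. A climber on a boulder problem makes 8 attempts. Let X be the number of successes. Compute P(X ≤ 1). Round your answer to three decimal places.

0.183

X ~ Binomial(8, 0.341); P(X ≤ 1) = Σ C(8,k) p^k (1−p)^(8−k) over k:
  k=0: C(8,0)·0.341^0·0.659^8 = 0.03557
  k=1: C(8,1)·0.341^1·0.659^7 = 0.14725
Total = 0.18282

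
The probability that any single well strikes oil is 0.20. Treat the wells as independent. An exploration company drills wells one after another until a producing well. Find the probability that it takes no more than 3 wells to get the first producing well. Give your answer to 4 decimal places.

Y = number of wells to the first success; geometric, p = 0.20.
P(Y ≤ 3) = 1 − (1−p)^3 = 1 − 0.512000 = 0.488000

0.4880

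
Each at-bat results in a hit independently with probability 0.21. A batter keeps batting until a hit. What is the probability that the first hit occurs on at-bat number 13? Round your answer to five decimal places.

Geometric (trials to first success), p = 0.21.
P(Y = 13) = (1−p)^12 · p = 0.059092 · 0.21 = 0.0124092

0.01241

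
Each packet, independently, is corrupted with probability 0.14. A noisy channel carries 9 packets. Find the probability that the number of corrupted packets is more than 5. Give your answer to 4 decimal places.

X ~ Binomial(9, 0.14); P(X ≥ 6) = Σ C(9,k) p^k (1−p)^(9−k) over k:
  k=6: C(9,6)·0.14^6·0.86^3 = 0.000402
  k=7: C(9,7)·0.14^7·0.86^2 = 0.000028
  k=8: C(9,8)·0.14^8·0.86^1 = 0.000001
  k=9: C(9,9)·0.14^9·0.86^0 = 0.000000
Total = 0.000432

0.0004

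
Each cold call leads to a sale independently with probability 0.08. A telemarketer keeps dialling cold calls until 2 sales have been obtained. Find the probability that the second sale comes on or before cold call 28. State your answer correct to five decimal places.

0.66737

Finishing within 28 cold calls ⇔ at least 2 successes in the first 28. With X ~ Binomial(28, 0.08), P(Y ≤ 28) = 1 − P(X ≤ 1).
  k=0: C(28,0)·0.08^0·0.92^28 = 0.0968410
  k=1: C(28,1)·0.08^1·0.92^27 = 0.2357867
1 − 0.3326277 = 0.6673723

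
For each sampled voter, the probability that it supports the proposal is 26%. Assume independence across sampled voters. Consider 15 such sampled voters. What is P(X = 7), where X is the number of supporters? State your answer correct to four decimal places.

0.0465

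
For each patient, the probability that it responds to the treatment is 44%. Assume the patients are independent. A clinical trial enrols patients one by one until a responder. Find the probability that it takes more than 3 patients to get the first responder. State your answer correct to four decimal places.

Y = number of patients to the first success; geometric, p = 0.44.
P(Y > 3) = P(first 3 all fail) = (1−p)^3 = 0.175616

0.1756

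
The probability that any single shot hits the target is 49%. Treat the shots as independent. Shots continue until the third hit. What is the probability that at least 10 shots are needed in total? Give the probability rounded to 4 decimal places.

0.1001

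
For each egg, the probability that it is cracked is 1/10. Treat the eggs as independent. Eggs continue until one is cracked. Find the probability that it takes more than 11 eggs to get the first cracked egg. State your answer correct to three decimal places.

Y = number of eggs to the first success; geometric, p = 0.10.
P(Y > 11) = P(first 11 all fail) = (1−p)^11 = 0.31381

0.314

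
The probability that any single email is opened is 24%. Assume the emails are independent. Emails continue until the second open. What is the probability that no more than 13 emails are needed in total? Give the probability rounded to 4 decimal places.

Finishing within 13 emails ⇔ at least 2 successes in the first 13. With X ~ Binomial(13, 0.24), P(Y ≤ 13) = 1 − P(X ≤ 1).
  k=0: C(13,0)·0.24^0·0.76^13 = 0.028221
  k=1: C(13,1)·0.24^1·0.76^12 = 0.115856
1 − 0.144077 = 0.855923

0.8559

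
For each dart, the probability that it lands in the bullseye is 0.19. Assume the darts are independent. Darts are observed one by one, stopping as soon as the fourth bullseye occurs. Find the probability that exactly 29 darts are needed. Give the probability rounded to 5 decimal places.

0.02200

Y = trial on which the fourth success occurs; negative binomial, r=4, p=0.19.
P(Y=29) = C(28,3) · p^4 · (1−p)^25
= 3276 · 0.0013032 · 0.0051538 = 0.0220031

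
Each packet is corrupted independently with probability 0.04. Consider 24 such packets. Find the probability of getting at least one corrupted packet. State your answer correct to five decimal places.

0.62459

P(at least one) = 1 − P(none) = 1 − (1 − 0.04)^24
= 1 − 0.3754132 = 0.6245868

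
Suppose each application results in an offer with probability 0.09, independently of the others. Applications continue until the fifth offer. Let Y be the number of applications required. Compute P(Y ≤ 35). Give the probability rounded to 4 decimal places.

Finishing within 35 applications ⇔ at least 5 successes in the first 35. With X ~ Binomial(35, 0.09), P(Y ≤ 35) = 1 − P(X ≤ 4).
  k=0: C(35,0)·0.09^0·0.91^35 = 0.036851
  k=1: C(35,1)·0.09^1·0.91^34 = 0.127561
  k=2: C(35,2)·0.09^2·0.91^33 = 0.214471
  k=3: C(35,3)·0.09^3·0.91^32 = 0.233325
  k=4: C(35,4)·0.09^4·0.91^31 = 0.184609
1 − 0.796817 = 0.203183

0.2032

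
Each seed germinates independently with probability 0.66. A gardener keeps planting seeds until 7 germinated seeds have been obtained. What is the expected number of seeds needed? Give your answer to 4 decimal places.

10.6061

Y = total seeds until the seventh success; negative binomial with r=7, p=0.66.
E[Y] = r / p = 7 / 0.66 = 10.606061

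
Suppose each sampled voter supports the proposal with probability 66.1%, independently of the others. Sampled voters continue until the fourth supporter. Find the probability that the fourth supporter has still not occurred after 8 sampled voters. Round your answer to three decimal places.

Needing more than 8 sampled voters ⇔ fewer than 4 successes in the first 8. With X ~ Binomial(8, 0.661), P(Y > 8) = P(X ≤ 3).
  k=0: C(8,0)·0.661^0·0.339^8 = 0.00017
  k=1: C(8,1)·0.661^1·0.339^7 = 0.00272
  k=2: C(8,2)·0.661^2·0.339^6 = 0.01857
  k=3: C(8,3)·0.661^3·0.339^5 = 0.07241
P(X ≤ 3) = 0.09387

0.094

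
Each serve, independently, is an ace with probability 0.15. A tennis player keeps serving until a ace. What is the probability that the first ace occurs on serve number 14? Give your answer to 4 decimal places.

Geometric (trials to first success), p = 0.15.
P(Y = 14) = (1−p)^13 · p = 0.12091 · 0.15 = 0.018136

0.0181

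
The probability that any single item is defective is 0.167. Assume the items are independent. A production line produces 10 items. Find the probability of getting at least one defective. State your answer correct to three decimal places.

0.839

P(at least one) = 1 − P(none) = 1 − (1 − 0.167)^10
= 1 − 0.16086 = 0.83914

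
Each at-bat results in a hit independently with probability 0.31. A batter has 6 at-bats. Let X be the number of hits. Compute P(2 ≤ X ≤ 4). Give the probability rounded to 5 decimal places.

X ~ Binomial(6, 0.31); P(2 ≤ X ≤ 4) = Σ C(6,k) p^k (1−p)^(6−k) over k:
  k=2: C(6,2)·0.31^2·0.69^4 = 0.3267465
  k=3: C(6,3)·0.31^3·0.69^3 = 0.1957322
  k=4: C(6,4)·0.31^4·0.69^2 = 0.0659533
Total = 0.5884320

0.58843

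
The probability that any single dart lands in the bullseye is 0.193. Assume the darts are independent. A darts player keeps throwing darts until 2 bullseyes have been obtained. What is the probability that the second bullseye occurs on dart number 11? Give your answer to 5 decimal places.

Y = trial on which the second success occurs; negative binomial, r=2, p=0.193.
P(Y=11) = C(10,1) · p^2 · (1−p)^9
= 10 · 0.037249 · 0.14516 = 0.0540725

0.05407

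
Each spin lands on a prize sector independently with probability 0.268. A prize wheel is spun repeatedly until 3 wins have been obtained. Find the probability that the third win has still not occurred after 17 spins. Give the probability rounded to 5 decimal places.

0.12660

Needing more than 17 spins ⇔ fewer than 3 successes in the first 17. With X ~ Binomial(17, 0.268), P(Y > 17) = P(X ≤ 2).
  k=0: C(17,0)·0.268^0·0.732^17 = 0.0049738
  k=1: C(17,1)·0.268^1·0.732^16 = 0.0309572
  k=2: C(17,2)·0.268^2·0.732^15 = 0.0906723
P(X ≤ 2) = 0.1266033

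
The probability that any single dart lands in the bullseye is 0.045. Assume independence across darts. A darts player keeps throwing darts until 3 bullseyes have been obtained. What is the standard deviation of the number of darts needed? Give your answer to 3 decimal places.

Y = total darts until the third success; negative binomial with r=3, p=0.045.
SD(Y) = √[r(1−p)/p²] = √(1414.81481) = 37.61402

37.614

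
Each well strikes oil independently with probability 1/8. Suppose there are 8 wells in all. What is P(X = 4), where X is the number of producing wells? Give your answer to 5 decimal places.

X ~ Binomial(n=8, p=0.125).
P(X=4) = C(8,4) · p^4 · (1−p)^4
= 70 · 0.00024414 · 0.58618 = 0.0100178

0.01002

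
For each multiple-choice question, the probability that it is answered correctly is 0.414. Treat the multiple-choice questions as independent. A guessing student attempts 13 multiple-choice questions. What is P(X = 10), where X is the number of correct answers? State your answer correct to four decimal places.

X ~ Binomial(n=13, p=0.414).
P(X=10) = C(13,10) · p^10 · (1−p)^3
= 286 · 0.00014791 · 0.20123 = 0.008513

0.0085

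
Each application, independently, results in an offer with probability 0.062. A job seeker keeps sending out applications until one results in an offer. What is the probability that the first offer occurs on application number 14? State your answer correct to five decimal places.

Geometric (trials to first success), p = 0.062.
P(Y = 14) = (1−p)^13 · p = 0.43515 · 0.062 = 0.0269792

0.02698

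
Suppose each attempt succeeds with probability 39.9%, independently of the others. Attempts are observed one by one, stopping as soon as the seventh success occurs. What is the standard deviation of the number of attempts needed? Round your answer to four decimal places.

Y = total attempts until the seventh success; negative binomial with r=7, p=0.399.
SD(Y) = √[r(1−p)/p²] = √(26.425713) = 5.140595

5.1406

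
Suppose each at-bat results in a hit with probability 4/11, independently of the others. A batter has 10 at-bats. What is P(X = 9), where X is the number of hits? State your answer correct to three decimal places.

X ~ Binomial(n=10, p=0.363636).
P(X=9) = C(10,9) · p^9 · (1−p)^1
= 10 · 0.00011117 · 0.63636 = 0.00071

0.001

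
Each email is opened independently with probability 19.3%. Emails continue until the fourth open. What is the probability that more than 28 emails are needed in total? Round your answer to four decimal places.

Needing more than 28 emails ⇔ fewer than 4 successes in the first 28. With X ~ Binomial(28, 0.193), P(Y > 28) = P(X ≤ 3).
  k=0: C(28,0)·0.193^0·0.807^28 = 0.002469
  k=1: C(28,1)·0.193^1·0.807^27 = 0.016531
  k=2: C(28,2)·0.193^2·0.807^26 = 0.053373
  k=3: C(28,3)·0.193^3·0.807^25 = 0.110625
P(X ≤ 3) = 0.182998

0.1830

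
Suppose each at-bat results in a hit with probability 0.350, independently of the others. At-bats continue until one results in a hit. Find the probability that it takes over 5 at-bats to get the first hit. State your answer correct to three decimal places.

0.116

Y = number of at-bats to the first success; geometric, p = 0.35.
P(Y > 5) = P(first 5 all fail) = (1−p)^5 = 0.11603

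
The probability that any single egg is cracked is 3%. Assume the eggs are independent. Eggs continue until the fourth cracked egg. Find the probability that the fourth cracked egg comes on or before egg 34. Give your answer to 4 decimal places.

0.0183

Finishing within 34 eggs ⇔ at least 4 successes in the first 34. With X ~ Binomial(34, 0.03), P(Y ≤ 34) = 1 − P(X ≤ 3).
  k=0: C(34,0)·0.03^0·0.97^34 = 0.355009
  k=1: C(34,1)·0.03^1·0.97^33 = 0.373308
  k=2: C(34,2)·0.03^2·0.97^32 = 0.190503
  k=3: C(34,3)·0.03^3·0.97^31 = 0.062846
1 − 0.981666 = 0.018334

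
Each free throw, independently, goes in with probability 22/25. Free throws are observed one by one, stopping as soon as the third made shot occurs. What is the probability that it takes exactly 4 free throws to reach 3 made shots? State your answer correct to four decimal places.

Y = trial on which the third success occurs; negative binomial, r=3, p=0.88.
P(Y=4) = C(3,2) · p^3 · (1−p)^1
= 3 · 0.68147 · 0.12 = 0.245330

0.2453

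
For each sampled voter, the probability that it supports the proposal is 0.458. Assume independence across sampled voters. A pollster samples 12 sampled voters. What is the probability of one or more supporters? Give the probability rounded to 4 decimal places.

0.9994

P(at least one) = 1 − P(none) = 1 − (1 − 0.458)^12
= 1 − 0.000643 = 0.999357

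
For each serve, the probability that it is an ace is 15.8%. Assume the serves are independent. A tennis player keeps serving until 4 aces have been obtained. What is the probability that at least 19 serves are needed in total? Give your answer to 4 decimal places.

Needing more than 18 serves ⇔ fewer than 4 successes in the first 18. With X ~ Binomial(18, 0.158), P(Y > 18) = P(X ≤ 3).
  k=0: C(18,0)·0.158^0·0.842^18 = 0.045250
  k=1: C(18,1)·0.158^1·0.842^17 = 0.152839
  k=2: C(18,2)·0.158^2·0.842^16 = 0.243781
  k=3: C(18,3)·0.158^3·0.842^15 = 0.243974
P(X ≤ 3) = 0.685843

0.6858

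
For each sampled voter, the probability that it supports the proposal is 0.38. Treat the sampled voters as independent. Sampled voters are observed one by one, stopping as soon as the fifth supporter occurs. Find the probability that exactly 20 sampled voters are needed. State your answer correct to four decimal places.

0.0236

Y = trial on which the fifth success occurs; negative binomial, r=5, p=0.38.
P(Y=20) = C(19,4) · p^5 · (1−p)^15
= 3876 · 0.0079235 · 0.00076891 = 0.023614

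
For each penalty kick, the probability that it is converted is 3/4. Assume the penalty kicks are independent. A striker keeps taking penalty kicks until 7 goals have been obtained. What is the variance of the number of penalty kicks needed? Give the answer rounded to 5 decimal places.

Y = total penalty kicks until the seventh success; negative binomial with r=7, p=0.75.
Var(Y) = r(1−p)/p² = 7·0.25 / 0.75² = 3.1111111

3.11111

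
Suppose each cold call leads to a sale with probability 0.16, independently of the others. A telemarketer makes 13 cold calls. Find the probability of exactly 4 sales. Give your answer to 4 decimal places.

X ~ Binomial(n=13, p=0.16).
P(X=4) = C(13,4) · p^4 · (1−p)^9
= 715 · 0.00065536 · 0.20822 = 0.097566

0.0976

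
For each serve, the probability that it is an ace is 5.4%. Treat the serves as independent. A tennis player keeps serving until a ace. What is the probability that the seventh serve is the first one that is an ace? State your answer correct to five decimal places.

0.03870

Geometric (trials to first success), p = 0.054.
P(Y = 7) = (1−p)^6 · p = 0.71672 · 0.054 = 0.0387026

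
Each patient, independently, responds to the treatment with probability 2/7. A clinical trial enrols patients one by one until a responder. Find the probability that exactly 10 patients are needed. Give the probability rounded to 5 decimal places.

Geometric (trials to first success), p = 0.285714.
P(Y = 10) = (1−p)^9 · p = 0.0484 · 0.285714 = 0.0138286

0.01383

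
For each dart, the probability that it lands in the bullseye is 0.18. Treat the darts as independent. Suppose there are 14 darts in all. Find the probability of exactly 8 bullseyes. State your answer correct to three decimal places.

0.001

X ~ Binomial(n=14, p=0.18).
P(X=8) = C(14,8) · p^8 · (1−p)^6
= 3003 · 1.102e-06 · 0.30401 = 0.00101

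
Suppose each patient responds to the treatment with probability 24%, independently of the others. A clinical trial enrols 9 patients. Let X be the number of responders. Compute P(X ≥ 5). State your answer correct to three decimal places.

0.042

X ~ Binomial(9, 0.24); P(X ≥ 5) = Σ C(9,k) p^k (1−p)^(9−k) over k:
  k=5: C(9,5)·0.24^5·0.76^4 = 0.03347
  k=6: C(9,6)·0.24^6·0.76^3 = 0.00705
  k=7: C(9,7)·0.24^7·0.76^2 = 0.00095
  k=8: C(9,8)·0.24^8·0.76^1 = 0.00008
  k=9: C(9,9)·0.24^9·0.76^0 = 0.00000
Total = 0.04155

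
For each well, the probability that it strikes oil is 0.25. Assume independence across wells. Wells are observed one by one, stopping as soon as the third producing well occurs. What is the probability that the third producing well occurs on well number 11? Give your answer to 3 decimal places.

Y = trial on which the third success occurs; negative binomial, r=3, p=0.25.
P(Y=11) = C(10,2) · p^3 · (1−p)^8
= 45 · 0.015625 · 0.10011 = 0.07039

0.070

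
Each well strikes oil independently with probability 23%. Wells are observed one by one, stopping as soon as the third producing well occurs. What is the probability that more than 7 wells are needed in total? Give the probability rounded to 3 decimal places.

0.797

Needing more than 7 wells ⇔ fewer than 3 successes in the first 7. With X ~ Binomial(7, 0.23), P(Y > 7) = P(X ≤ 2).
  k=0: C(7,0)·0.23^0·0.77^7 = 0.16049
  k=1: C(7,1)·0.23^1·0.77^6 = 0.33556
  k=2: C(7,2)·0.23^2·0.77^5 = 0.30070
P(X ≤ 2) = 0.79674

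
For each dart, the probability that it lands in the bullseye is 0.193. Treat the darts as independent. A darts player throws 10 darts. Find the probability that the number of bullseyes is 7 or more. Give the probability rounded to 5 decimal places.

X ~ Binomial(10, 0.193); P(X ≥ 7) = Σ C(10,k) p^k (1−p)^(10−k) over k:
  k=7: C(10,7)·0.193^7·0.807^3 = 0.0006291
  k=8: C(10,8)·0.193^8·0.807^2 = 0.0000564
  k=9: C(10,9)·0.193^9·0.807^1 = 0.0000030
  k=10: C(10,10)·0.193^10·0.807^0 = 0.0000001
Total = 0.0006886

0.00069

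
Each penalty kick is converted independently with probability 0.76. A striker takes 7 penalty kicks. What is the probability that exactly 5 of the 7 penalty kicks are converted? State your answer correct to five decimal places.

0.30670

X ~ Binomial(n=7, p=0.76).
P(X=5) = C(7,5) · p^5 · (1−p)^2
= 21 · 0.25355 · 0.0576 = 0.3066971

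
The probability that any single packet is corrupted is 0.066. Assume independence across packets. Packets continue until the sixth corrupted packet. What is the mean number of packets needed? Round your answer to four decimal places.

Y = total packets until the sixth success; negative binomial with r=6, p=0.066.
E[Y] = r / p = 6 / 0.066 = 90.909091

90.9091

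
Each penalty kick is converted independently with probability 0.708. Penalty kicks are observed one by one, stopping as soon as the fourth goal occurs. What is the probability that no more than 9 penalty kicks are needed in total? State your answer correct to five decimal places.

0.97790

Finishing within 9 penalty kicks ⇔ at least 4 successes in the first 9. With X ~ Binomial(9, 0.708), P(Y ≤ 9) = 1 − P(X ≤ 3).
  k=0: C(9,0)·0.708^0·0.292^9 = 0.0000154
  k=1: C(9,1)·0.708^1·0.292^8 = 0.0003368
  k=2: C(9,2)·0.708^2·0.292^7 = 0.0032662
  k=3: C(9,3)·0.708^3·0.292^6 = 0.0184789
1 − 0.0220974 = 0.9779026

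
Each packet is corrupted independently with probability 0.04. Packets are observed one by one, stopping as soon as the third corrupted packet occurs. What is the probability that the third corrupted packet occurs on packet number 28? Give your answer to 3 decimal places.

0.008

Y = trial on which the third success occurs; negative binomial, r=3, p=0.04.
P(Y=28) = C(27,2) · p^3 · (1−p)^25
= 351 · 6.4e-05 · 0.3604 = 0.00810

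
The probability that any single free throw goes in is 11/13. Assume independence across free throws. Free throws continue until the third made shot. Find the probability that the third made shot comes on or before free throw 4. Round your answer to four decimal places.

Finishing within 4 free throws ⇔ at least 3 successes in the first 4. With X ~ Binomial(4, 0.846154), P(Y ≤ 4) = 1 − P(X ≤ 2).
  k=0: C(4,0)·0.846154^0·0.153846^4 = 0.000560
  k=1: C(4,1)·0.846154^1·0.153846^3 = 0.012324
  k=2: C(4,2)·0.846154^2·0.153846^2 = 0.101677
1 − 0.114562 = 0.885438

0.8854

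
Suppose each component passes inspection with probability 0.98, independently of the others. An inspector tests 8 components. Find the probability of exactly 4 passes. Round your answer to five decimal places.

0.00001

X ~ Binomial(n=8, p=0.98).
P(X=4) = C(8,4) · p^4 · (1−p)^4
= 70 · 0.92237 · 1.6e-07 = 0.0000103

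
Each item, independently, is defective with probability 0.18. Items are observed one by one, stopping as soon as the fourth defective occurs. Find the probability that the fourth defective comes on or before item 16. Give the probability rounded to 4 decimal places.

0.3223

Finishing within 16 items ⇔ at least 4 successes in the first 16. With X ~ Binomial(16, 0.18), P(Y ≤ 16) = 1 − P(X ≤ 3).
  k=0: C(16,0)·0.18^0·0.82^16 = 0.041785
  k=1: C(16,1)·0.18^1·0.82^15 = 0.146757
  k=2: C(16,2)·0.18^2·0.82^14 = 0.241613
  k=3: C(16,3)·0.18^3·0.82^13 = 0.247506
1 − 0.677661 = 0.322339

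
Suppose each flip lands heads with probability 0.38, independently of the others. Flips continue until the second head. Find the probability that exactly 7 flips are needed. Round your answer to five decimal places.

0.07937

Y = trial on which the second success occurs; negative binomial, r=2, p=0.38.
P(Y=7) = C(6,1) · p^2 · (1−p)^5
= 6 · 0.1444 · 0.091613 = 0.0793737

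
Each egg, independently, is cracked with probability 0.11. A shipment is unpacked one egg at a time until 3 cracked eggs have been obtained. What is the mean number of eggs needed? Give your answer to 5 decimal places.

Y = total eggs until the third success; negative binomial with r=3, p=0.11.
E[Y] = r / p = 3 / 0.11 = 27.2727273

27.27273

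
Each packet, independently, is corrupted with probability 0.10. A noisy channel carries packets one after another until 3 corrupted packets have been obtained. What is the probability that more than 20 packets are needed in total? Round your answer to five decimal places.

0.67693

Needing more than 20 packets ⇔ fewer than 3 successes in the first 20. With X ~ Binomial(20, 0.10), P(Y > 20) = P(X ≤ 2).
  k=0: C(20,0)·0.10^0·0.90^20 = 0.1215767
  k=1: C(20,1)·0.10^1·0.90^19 = 0.2701703
  k=2: C(20,2)·0.10^2·0.90^18 = 0.2851798
P(X ≤ 2) = 0.6769268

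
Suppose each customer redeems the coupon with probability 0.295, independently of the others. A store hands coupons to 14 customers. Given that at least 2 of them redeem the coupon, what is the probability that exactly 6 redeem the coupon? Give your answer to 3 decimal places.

X ~ Binomial(14, 0.295). Want P(X=6 | X≥2) = P(X=6) / P(X≥2).
P(X=6) = C(14,6)·0.295^6·0.705^8 = 0.12078
P(X≥2) = 1 − 0.00749 − 0.04389 = 0.94861
Ratio = 0.12078 / 0.94861 = 0.12732

0.127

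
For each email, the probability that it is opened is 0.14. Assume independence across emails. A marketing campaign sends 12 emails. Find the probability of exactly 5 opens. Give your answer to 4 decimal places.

0.0148

X ~ Binomial(n=12, p=0.14).
P(X=5) = C(12,5) · p^5 · (1−p)^7
= 792 · 5.3782e-05 · 0.34793 = 0.014820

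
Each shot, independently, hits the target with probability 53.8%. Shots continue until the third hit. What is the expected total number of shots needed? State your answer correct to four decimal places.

Y = total shots until the third success; negative binomial with r=3, p=0.538.
E[Y] = r / p = 3 / 0.538 = 5.576208

5.5762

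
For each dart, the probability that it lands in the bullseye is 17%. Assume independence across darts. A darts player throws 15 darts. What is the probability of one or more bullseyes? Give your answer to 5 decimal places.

0.93888

P(at least one) = 1 − P(none) = 1 − (1 − 0.17)^15
= 1 − 0.0611183 = 0.9388817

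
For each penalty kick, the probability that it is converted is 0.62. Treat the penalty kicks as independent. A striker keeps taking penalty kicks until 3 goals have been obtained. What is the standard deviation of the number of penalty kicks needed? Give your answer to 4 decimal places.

Y = total penalty kicks until the third success; negative binomial with r=3, p=0.62.
SD(Y) = √[r(1−p)/p²] = √(2.965661) = 1.722109

1.7221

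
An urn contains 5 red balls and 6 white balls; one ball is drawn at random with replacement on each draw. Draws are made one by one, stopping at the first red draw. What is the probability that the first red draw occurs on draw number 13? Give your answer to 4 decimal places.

Geometric (trials to first success), p = 0.454545.
P(Y = 13) = (1−p)^12 · p = 0.00069359 · 0.454545 = 0.000315

0.0003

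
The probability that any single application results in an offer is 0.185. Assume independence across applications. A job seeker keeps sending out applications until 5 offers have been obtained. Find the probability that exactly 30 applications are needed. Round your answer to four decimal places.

0.0309

Y = trial on which the fifth success occurs; negative binomial, r=5, p=0.185.
P(Y=30) = C(29,4) · p^5 · (1−p)^25
= 23751 · 0.0002167 · 0.0060109 = 0.030937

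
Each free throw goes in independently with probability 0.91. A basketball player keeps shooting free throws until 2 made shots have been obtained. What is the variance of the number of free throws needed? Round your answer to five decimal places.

0.21737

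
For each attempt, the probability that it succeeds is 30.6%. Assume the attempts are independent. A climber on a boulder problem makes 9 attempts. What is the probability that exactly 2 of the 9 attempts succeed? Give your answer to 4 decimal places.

0.2614

X ~ Binomial(n=9, p=0.306).
P(X=2) = C(9,2) · p^2 · (1−p)^7
= 36 · 0.093636 · 0.077538 = 0.261374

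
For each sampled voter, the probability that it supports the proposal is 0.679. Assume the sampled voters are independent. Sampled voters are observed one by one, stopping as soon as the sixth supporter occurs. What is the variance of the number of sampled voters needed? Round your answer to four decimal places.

4.1775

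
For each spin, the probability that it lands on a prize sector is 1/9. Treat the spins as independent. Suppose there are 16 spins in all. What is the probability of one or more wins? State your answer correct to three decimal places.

0.848

P(at least one) = 1 − P(none) = 1 − (1 − 0.111111)^16
= 1 − 0.15190 = 0.84810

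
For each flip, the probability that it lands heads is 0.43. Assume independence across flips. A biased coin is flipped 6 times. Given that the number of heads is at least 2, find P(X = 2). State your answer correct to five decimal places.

X ~ Binomial(6, 0.43). Want P(X=2 | X≥2) = P(X=2) / P(X≥2).
P(X=2) = C(6,2)·0.43^2·0.57^4 = 0.2927707
P(X≥2) = 1 − 0.0342964 − 0.1552366 = 0.8104670
Ratio = 0.2927707 / 0.8104670 = 0.3612370

0.36124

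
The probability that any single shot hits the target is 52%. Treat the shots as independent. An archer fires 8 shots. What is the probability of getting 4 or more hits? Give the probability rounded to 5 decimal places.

0.67953

X ~ Binomial(8, 0.52); P(X ≥ 4) = Σ C(8,k) p^k (1−p)^(8−k) over k:
  k=4: C(8,4)·0.52^4·0.48^4 = 0.2716917
  k=5: C(8,5)·0.52^5·0.48^3 = 0.2354661
  k=6: C(8,6)·0.52^6·0.48^2 = 0.1275442
  k=7: C(8,7)·0.52^7·0.48^1 = 0.0394780
  k=8: C(8,8)·0.52^8·0.48^0 = 0.0053460
Total = 0.6795259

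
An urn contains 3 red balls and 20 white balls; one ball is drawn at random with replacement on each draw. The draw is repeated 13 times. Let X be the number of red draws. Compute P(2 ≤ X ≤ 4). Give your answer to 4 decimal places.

X ~ Binomial(13, 0.130435); P(2 ≤ X ≤ 4) = Σ C(13,k) p^k (1−p)^(13−k) over k:
  k=2: C(13,2)·0.130435^2·0.869565^11 = 0.285237
  k=3: C(13,3)·0.130435^3·0.869565^10 = 0.156880
  k=4: C(13,4)·0.130435^4·0.869565^9 = 0.058830
Total = 0.500947

0.5009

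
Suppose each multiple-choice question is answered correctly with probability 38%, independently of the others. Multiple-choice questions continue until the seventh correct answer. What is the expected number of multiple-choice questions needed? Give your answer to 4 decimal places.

18.4211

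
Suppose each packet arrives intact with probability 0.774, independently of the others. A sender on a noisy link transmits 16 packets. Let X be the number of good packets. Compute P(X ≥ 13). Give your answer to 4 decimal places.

0.4951

X ~ Binomial(16, 0.774); P(X ≥ 13) = Σ C(16,k) p^k (1−p)^(16−k) over k:
  k=13: C(16,13)·0.774^13·0.226^3 = 0.231284
  k=14: C(16,14)·0.774^14·0.226^2 = 0.169735
  k=15: C(16,15)·0.774^15·0.226^1 = 0.077507
  k=16: C(16,16)·0.774^16·0.226^0 = 0.016590
Total = 0.495117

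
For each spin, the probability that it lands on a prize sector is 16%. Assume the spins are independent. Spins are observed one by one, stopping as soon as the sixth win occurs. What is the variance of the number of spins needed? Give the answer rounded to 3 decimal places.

196.875

Y = total spins until the sixth success; negative binomial with r=6, p=0.16.
Var(Y) = r(1−p)/p² = 6·0.84 / 0.16² = 196.87500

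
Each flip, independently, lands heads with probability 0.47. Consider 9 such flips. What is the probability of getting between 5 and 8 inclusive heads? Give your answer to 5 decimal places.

0.42541

X ~ Binomial(9, 0.47); P(5 ≤ X ≤ 8) = Σ C(9,k) p^k (1−p)^(9−k) over k:
  k=5: C(9,5)·0.47^5·0.53^4 = 0.2280149
  k=6: C(9,6)·0.47^6·0.53^3 = 0.1348013
  k=7: C(9,7)·0.47^7·0.53^2 = 0.0512318
  k=8: C(9,8)·0.47^8·0.53^1 = 0.0113580
Total = 0.4254060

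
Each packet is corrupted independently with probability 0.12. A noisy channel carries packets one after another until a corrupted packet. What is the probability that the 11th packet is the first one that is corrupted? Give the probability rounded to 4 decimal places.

0.0334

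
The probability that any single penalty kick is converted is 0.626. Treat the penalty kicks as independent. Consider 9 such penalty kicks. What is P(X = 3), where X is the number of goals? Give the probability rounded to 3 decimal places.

0.056

X ~ Binomial(n=9, p=0.626).
P(X=3) = C(9,3) · p^3 · (1−p)^6
= 84 · 0.24531 · 0.0027367 = 0.05639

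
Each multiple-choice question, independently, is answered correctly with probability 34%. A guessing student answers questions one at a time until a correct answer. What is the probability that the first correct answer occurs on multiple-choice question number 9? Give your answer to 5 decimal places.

0.01224

Geometric (trials to first success), p = 0.34.
P(Y = 9) = (1−p)^8 · p = 0.036004 · 0.34 = 0.0122414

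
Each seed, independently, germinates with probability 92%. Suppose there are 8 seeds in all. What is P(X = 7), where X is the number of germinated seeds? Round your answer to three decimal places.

0.357

X ~ Binomial(n=8, p=0.92).
P(X=7) = C(8,7) · p^7 · (1−p)^1
= 8 · 0.55785 · 0.08 = 0.35702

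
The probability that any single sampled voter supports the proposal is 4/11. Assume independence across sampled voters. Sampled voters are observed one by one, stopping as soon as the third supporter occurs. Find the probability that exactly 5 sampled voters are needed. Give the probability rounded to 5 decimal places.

Y = trial on which the third success occurs; negative binomial, r=3, p=0.363636.
P(Y=5) = C(4,2) · p^3 · (1−p)^2
= 6 · 0.048084 · 0.40496 = 0.1168326

0.11683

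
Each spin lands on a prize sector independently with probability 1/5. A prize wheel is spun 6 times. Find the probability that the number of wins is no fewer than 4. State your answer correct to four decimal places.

X ~ Binomial(6, 0.20); P(X ≥ 4) = Σ C(6,k) p^k (1−p)^(6−k) over k:
  k=4: C(6,4)·0.20^4·0.80^2 = 0.015360
  k=5: C(6,5)·0.20^5·0.80^1 = 0.001536
  k=6: C(6,6)·0.20^6·0.80^0 = 0.000064
Total = 0.016960

0.0170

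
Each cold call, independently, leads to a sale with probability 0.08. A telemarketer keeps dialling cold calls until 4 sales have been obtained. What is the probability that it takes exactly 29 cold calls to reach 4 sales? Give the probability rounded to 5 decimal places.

Y = trial on which the fourth success occurs; negative binomial, r=4, p=0.08.
P(Y=29) = C(28,3) · p^4 · (1−p)^25
= 3276 · 4.096e-05 · 0.12436 = 0.0166878

0.01669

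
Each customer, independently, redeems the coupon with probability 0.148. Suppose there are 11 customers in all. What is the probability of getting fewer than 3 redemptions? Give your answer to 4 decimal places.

X ~ Binomial(11, 0.148); P(X ≤ 2) = Σ C(11,k) p^k (1−p)^(11−k) over k:
  k=0: C(11,0)·0.148^0·0.852^11 = 0.171726
  k=1: C(11,1)·0.148^1·0.852^10 = 0.328133
  k=2: C(11,2)·0.148^2·0.852^9 = 0.284998
Total = 0.784858

0.7849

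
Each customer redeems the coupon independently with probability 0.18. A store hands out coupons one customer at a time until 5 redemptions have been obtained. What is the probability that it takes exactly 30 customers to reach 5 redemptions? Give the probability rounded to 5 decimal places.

0.03143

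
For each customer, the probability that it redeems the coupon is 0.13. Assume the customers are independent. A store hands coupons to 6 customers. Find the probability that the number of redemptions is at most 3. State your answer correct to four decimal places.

0.9966

X ~ Binomial(6, 0.13); P(X ≤ 3) = Σ C(6,k) p^k (1−p)^(6−k) over k:
  k=0: C(6,0)·0.13^0·0.87^6 = 0.433626
  k=1: C(6,1)·0.13^1·0.87^5 = 0.388768
  k=2: C(6,2)·0.13^2·0.87^4 = 0.145230
  k=3: C(6,3)·0.13^3·0.87^3 = 0.028935
Total = 0.996559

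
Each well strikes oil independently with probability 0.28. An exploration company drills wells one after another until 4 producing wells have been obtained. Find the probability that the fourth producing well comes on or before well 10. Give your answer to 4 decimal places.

0.2979

Finishing within 10 wells ⇔ at least 4 successes in the first 10. With X ~ Binomial(10, 0.28), P(Y ≤ 10) = 1 − P(X ≤ 3).
  k=0: C(10,0)·0.28^0·0.72^10 = 0.037439
  k=1: C(10,1)·0.28^1·0.72^9 = 0.145596
  k=2: C(10,2)·0.28^2·0.72^8 = 0.254794
  k=3: C(10,3)·0.28^3·0.72^7 = 0.264230
1 − 0.702059 = 0.297941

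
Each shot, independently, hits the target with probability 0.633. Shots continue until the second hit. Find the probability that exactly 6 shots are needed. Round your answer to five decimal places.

0.03634

Y = trial on which the second success occurs; negative binomial, r=2, p=0.633.
P(Y=6) = C(5,1) · p^2 · (1−p)^4
= 5 · 0.40069 · 0.018141 = 0.0363447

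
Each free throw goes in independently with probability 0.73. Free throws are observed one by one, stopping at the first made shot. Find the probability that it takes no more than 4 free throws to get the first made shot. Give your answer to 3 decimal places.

0.995

Y = number of free throws to the first success; geometric, p = 0.73.
P(Y ≤ 4) = 1 − (1−p)^4 = 1 − 0.00531 = 0.99469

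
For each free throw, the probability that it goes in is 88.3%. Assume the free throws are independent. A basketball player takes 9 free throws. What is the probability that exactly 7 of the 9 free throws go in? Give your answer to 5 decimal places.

0.20625

X ~ Binomial(n=9, p=0.883).
P(X=7) = C(9,7) · p^7 · (1−p)^2
= 36 · 0.41853 · 0.013689 = 0.2062525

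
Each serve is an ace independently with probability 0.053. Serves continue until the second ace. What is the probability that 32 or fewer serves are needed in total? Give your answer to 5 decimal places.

Finishing within 32 serves ⇔ at least 2 successes in the first 32. With X ~ Binomial(32, 0.053), P(Y ≤ 32) = 1 − P(X ≤ 1).
  k=0: C(32,0)·0.053^0·0.947^32 = 0.1750650
  k=1: C(32,1)·0.053^1·0.947^31 = 0.3135272
1 − 0.4885922 = 0.5114078

0.51141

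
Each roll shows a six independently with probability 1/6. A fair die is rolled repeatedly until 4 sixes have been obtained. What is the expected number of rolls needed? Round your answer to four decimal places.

Y = total rolls until the fourth success; negative binomial with r=4, p=0.166667.
E[Y] = r / p = 4 / 0.166667 = 24.000000

24.0000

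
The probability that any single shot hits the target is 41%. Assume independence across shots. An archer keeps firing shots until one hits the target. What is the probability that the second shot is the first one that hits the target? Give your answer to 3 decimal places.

0.242

Geometric (trials to first success), p = 0.41.
P(Y = 2) = (1−p)^1 · p = 0.59 · 0.41 = 0.24190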